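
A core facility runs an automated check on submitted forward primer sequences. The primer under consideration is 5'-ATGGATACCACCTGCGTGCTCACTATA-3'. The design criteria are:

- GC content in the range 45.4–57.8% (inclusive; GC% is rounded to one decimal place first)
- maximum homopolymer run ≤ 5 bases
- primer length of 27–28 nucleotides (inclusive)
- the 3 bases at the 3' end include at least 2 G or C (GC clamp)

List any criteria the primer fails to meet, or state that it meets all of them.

Fails: GC clamp.

Base counts: A=7, T=7, G=5, C=8 (length 27).
GC content: GC 13/27 = 48.1% ✓
homopolymer run: longest run = 2 ✓
length: length 27 ✓
GC clamp: 3' end ATA has 0 G/C, need ≥2 ✗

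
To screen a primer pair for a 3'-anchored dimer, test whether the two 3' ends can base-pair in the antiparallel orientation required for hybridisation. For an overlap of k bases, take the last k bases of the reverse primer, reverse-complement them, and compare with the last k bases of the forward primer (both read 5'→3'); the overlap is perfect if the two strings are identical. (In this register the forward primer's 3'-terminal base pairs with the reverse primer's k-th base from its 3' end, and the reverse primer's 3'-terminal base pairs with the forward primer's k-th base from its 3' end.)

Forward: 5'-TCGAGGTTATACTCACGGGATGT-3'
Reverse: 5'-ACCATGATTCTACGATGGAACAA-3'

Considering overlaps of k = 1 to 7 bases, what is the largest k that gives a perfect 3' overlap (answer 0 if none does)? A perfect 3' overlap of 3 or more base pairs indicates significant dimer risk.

Longest perfect overlap: 1 complementary base pair; below the dimer-risk threshold (threshold 3).

Last 7 bases (5'→3') — forward …GGGATGT, reverse …GGAACAA.
Reverse complement of the reverse primer's last 7 bases: TTGTTCC; its first k bases are the reverse complement of the reverse primer's last k bases, so a perfect k-base overlap needs the forward primer's last k bases to equal them.
Comparing (forward last k vs required): k=1: T vs T ✓; k=2: GT vs TT ✗; k=3: TGT vs TTG ✗; k=4: ATGT vs TTGT ✗; k=5: GATGT vs TTGTT ✗; k=6: GGATGT vs TTGTTC ✗; k=7: GGGATGT vs TTGTTCC ✗.
Only k = 1 is perfect, so the longest perfect 3' overlap is 1.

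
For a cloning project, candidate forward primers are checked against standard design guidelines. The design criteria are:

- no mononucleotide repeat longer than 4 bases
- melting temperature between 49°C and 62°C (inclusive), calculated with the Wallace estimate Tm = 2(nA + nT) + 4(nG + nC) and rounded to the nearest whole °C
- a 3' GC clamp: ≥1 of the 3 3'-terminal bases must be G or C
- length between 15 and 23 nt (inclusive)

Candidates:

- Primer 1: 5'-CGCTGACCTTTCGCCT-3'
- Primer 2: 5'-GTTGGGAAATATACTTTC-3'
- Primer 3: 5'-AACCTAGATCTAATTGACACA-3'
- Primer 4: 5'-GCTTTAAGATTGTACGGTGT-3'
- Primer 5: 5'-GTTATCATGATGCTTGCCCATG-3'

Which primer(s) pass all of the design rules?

Primer 1, Primer 3 and Primer 4.

Primer 1 (16 nt, A=1 T=5 G=3 C=7): longest run = 3 ✓; Tm = 2·6 + 4·10 = 52°C ✓; 3' end CCT has 2 G/C ✓; length 16 ✓ — passes.
Primer 2 (18 nt, A=5 T=7 G=4 C=2): longest run = 3 ✓; Tm = 2·12 + 4·6 = 48°C, outside 49–62°C ✗; 3' end TTC has 1 G/C ✓; length 18 ✓ — fails.
Primer 3 (21 nt, A=9 T=5 G=2 C=5): longest run = 2 ✓; Tm = 2·14 + 4·7 = 56°C ✓; 3' end ACA has 1 G/C ✓; length 21 ✓ — passes.
Primer 4 (20 nt, A=4 T=8 G=6 C=2): longest run = 3 ✓; Tm = 2·12 + 4·8 = 56°C ✓; 3' end TGT has 1 G/C ✓; length 20 ✓ — passes.
Primer 5 (22 nt, A=4 T=8 G=5 C=5): longest run = 3 ✓; Tm = 2·12 + 4·10 = 64°C, outside 49–62°C ✗; 3' end ATG has 1 G/C ✓; length 22 ✓ — fails.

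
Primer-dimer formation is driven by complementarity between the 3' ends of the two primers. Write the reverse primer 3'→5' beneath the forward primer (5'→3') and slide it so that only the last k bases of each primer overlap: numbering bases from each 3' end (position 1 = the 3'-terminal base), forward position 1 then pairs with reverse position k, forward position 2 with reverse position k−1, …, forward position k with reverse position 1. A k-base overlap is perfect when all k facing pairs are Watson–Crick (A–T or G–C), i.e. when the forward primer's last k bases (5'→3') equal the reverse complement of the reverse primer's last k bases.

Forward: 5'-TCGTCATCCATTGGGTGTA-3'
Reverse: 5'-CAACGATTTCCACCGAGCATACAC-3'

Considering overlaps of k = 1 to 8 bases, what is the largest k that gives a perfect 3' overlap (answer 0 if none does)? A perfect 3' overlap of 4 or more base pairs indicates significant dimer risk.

Last 8 bases (5'→3') — forward …TGGGTGTA, reverse …GCATACAC.
Reverse complement of the reverse primer's last 8 bases: GTGTATGC; its first k bases are the reverse complement of the reverse primer's last k bases, so a perfect k-base overlap needs the forward primer's last k bases to equal them.
Comparing (forward last k vs required): k=1: A vs G ✗; k=2: TA vs GT ✗; k=3: GTA vs GTG ✗; k=4: TGTA vs GTGT ✗; k=5: GTGTA vs GTGTA ✓; k=6: GGTGTA vs GTGTAT ✗; k=7: GGGTGTA vs GTGTATG ✗; k=8: TGGGTGTA vs GTGTATGC ✗.
Only k = 5 is perfect, so the longest perfect 3' overlap is 5.

Longest perfect overlap: 5 complementary base pairs; significant dimer risk (threshold 4).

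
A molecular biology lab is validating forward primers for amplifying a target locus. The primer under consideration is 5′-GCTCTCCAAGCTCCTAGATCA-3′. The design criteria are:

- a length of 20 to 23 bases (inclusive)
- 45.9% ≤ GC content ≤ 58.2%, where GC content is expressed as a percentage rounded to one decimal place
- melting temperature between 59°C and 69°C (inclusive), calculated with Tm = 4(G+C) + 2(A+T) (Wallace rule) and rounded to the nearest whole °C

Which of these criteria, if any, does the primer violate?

Meets all criteria.

Base counts: A=5, T=5, G=3, C=8 (length 21).
length: length 21 ✓
GC content: GC 11/21 = 52.4% ✓
Tm: Tm = 2·10 + 4·11 = 64°C ✓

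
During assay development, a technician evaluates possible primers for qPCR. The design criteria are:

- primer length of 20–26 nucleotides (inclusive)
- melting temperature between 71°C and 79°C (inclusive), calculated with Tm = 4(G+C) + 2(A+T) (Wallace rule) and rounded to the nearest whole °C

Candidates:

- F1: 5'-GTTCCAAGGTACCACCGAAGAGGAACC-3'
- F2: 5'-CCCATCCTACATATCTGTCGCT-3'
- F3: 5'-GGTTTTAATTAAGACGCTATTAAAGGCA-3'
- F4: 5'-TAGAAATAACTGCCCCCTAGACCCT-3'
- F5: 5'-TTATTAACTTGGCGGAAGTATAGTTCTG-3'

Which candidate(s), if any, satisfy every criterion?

F1 (27 nt, A=9 T=3 G=7 C=8): length 27, outside 20–26 ✗; Tm = 2·12 + 4·15 = 84°C, outside 71–79°C ✗ — fails.
F2 (22 nt, A=4 T=7 G=2 C=9): length 22 ✓; Tm = 2·11 + 4·11 = 66°C, outside 71–79°C ✗ — fails.
F3 (28 nt, A=10 T=9 G=6 C=3): length 28, outside 20–26 ✗; Tm = 2·19 + 4·9 = 74°C ✓ — fails.
F4 (25 nt, A=8 T=5 G=3 C=9): length 25 ✓; Tm = 2·13 + 4·12 = 74°C ✓ — passes.
F5 (28 nt, A=7 T=11 G=7 C=3): length 28, outside 20–26 ✗; Tm = 2·18 + 4·10 = 76°C ✓ — fails.

F4 only.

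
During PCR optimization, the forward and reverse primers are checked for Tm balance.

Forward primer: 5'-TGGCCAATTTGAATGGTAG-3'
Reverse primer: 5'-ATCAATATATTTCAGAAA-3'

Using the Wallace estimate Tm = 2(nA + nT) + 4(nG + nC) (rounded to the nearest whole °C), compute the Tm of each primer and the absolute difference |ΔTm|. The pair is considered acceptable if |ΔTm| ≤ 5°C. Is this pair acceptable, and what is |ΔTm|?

|ΔTm| = 12°C; the pair is not acceptable.

Forward: A=5 T=6 G=6 C=2 → Tm = 2·11 + 4·8 = 54°C.
Reverse: A=9 T=6 G=1 C=2 → Tm = 2·15 + 4·3 = 42°C.
|ΔTm| = |54 − 42| = 12°C, > 5°C.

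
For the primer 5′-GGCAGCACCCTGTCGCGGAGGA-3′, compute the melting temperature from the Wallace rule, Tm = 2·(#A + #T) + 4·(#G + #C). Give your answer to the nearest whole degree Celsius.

Base counts: A=4, T=2, G=9, C=7 (length 22).
Tm = 2·(4+2) + 4·(9+7) = 2·6 + 4·16 = 12 + 64 = 76°C.

76°C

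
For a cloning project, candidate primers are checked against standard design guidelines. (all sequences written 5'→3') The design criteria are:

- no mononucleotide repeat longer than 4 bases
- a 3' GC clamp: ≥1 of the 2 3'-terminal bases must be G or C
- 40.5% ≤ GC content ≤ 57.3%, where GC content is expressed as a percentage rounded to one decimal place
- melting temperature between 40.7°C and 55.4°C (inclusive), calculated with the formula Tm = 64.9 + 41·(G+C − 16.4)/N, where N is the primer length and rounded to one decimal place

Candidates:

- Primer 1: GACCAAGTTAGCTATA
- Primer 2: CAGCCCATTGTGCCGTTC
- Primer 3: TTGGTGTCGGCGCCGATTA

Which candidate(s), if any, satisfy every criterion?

Primer 1 (16 nt, A=6 T=4 G=3 C=3): longest run = 2 ✓; 3' end TA has 0 G/C, need ≥1 ✗; GC 6/16 = 37.5%, outside 40.5–57.3% ✗; Tm = 64.9 + 41·(6 − 16.4)/16 = 38.3°C, outside 40.7–55.4°C ✗ — fails.
Primer 2 (18 nt, A=2 T=5 G=4 C=7): longest run = 3 ✓; 3' end TC has 1 G/C ✓; GC 11/18 = 61.1%, outside 40.5–57.3% ✗; Tm = 64.9 + 41·(11 − 16.4)/18 = 52.6°C ✓ — fails.
Primer 3 (19 nt, A=2 T=6 G=7 C=4): longest run = 2 ✓; 3' end TA has 0 G/C, need ≥1 ✗; GC 11/19 = 57.9%, outside 40.5–57.3% ✗; Tm = 64.9 + 41·(11 − 16.4)/19 = 53.2°C ✓ — fails.

None of the candidates satisfy all criteria.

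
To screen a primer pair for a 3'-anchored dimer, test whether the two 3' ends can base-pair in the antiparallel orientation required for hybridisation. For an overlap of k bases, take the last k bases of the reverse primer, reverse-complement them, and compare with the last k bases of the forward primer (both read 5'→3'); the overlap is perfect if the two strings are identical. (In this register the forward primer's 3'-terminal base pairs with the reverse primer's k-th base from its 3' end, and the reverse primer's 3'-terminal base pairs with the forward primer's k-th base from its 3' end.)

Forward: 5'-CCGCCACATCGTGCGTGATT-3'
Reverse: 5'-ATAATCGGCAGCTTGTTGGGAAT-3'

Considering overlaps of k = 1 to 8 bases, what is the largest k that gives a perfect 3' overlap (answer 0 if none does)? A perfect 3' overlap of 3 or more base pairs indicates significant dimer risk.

Longest perfect overlap: 3 complementary base pairs; significant dimer risk (threshold 3).

Last 8 bases (5'→3') — forward …GCGTGATT, reverse …TTGGGAAT.
Reverse complement of the reverse primer's last 8 bases: ATTCCCAA; its first k bases are the reverse complement of the reverse primer's last k bases, so a perfect k-base overlap needs the forward primer's last k bases to equal them.
Comparing (forward last k vs required): k=1: T vs A ✗; k=2: TT vs AT ✗; k=3: ATT vs ATT ✓; k=4: GATT vs ATTC ✗; k=5: TGATT vs ATTCC ✗; k=6: GTGATT vs ATTCCC ✗; k=7: CGTGATT vs ATTCCCA ✗; k=8: GCGTGATT vs ATTCCCAA ✗.
Only k = 3 is perfect, so the longest perfect 3' overlap is 3.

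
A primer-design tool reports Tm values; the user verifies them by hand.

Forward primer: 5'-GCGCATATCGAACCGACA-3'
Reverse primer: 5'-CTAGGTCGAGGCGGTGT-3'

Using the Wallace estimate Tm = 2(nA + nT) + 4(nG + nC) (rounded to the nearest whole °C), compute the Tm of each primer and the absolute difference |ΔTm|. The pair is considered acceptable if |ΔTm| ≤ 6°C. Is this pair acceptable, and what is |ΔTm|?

|ΔTm| = 0°C; the pair is acceptable.

Forward: A=6 T=2 G=4 C=6 → Tm = 2·8 + 4·10 = 56°C.
Reverse: A=2 T=4 G=8 C=3 → Tm = 2·6 + 4·11 = 56°C.
|ΔTm| = |56 − 56| = 0°C, ≤ 6°C.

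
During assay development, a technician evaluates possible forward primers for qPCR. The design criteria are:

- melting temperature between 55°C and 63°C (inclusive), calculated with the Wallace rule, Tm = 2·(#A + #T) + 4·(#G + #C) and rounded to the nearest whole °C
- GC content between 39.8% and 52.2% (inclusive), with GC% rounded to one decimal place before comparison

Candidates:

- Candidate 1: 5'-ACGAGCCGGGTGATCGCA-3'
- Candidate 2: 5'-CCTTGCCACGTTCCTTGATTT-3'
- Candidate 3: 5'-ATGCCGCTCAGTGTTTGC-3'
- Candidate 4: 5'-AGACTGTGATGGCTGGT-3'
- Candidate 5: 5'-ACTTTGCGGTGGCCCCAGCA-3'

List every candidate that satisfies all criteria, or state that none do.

Candidate 2 only.

Candidate 1 (18 nt, A=4 T=2 G=7 C=5): Tm = 2·6 + 4·12 = 60°C ✓; GC 12/18 = 66.7%, outside 39.8–52.2% ✗ — fails.
Candidate 2 (21 nt, A=2 T=9 G=3 C=7): Tm = 2·11 + 4·10 = 62°C ✓; GC 10/21 = 47.6% ✓ — passes.
Candidate 3 (18 nt, A=2 T=6 G=5 C=5): Tm = 2·8 + 4·10 = 56°C ✓; GC 10/18 = 55.6%, outside 39.8–52.2% ✗ — fails.
Candidate 4 (17 nt, A=3 T=5 G=7 C=2): Tm = 2·8 + 4·9 = 52°C, outside 55–63°C ✗; GC 9/17 = 52.9%, outside 39.8–52.2% ✗ — fails.
Candidate 5 (20 nt, A=3 T=4 G=6 C=7): Tm = 2·7 + 4·13 = 66°C, outside 55–63°C ✗; GC 13/20 = 65.0%, outside 39.8–52.2% ✗ — fails.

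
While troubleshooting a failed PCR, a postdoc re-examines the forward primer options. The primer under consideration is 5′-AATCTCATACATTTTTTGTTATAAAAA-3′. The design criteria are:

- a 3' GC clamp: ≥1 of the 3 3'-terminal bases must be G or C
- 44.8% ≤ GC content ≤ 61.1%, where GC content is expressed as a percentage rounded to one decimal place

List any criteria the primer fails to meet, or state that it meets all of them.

Base counts: A=11, T=12, G=1, C=3 (length 27).
GC clamp: 3' end AAA has 0 G/C, need ≥1 ✗
GC content: GC 4/27 = 14.8%, outside 44.8–61.1% ✗

Fails: GC clamp, GC content.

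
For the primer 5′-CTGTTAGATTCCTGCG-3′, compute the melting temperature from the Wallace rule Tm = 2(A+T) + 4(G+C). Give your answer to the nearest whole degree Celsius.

48°C

Base counts: A=2, T=6, G=4, C=4 (length 16).
Tm = 2·(2+6) + 4·(4+4) = 2·8 + 4·8 = 16 + 32 = 48°C.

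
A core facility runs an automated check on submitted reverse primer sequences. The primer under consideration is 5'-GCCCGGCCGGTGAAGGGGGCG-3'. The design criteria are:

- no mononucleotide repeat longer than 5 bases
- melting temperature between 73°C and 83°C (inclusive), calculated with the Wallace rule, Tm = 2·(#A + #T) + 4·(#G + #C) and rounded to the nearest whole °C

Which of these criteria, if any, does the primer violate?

Meets all criteria.

Base counts: A=2, T=1, G=12, C=6 (length 21).
homopolymer run: longest run = 5 ✓
Tm: Tm = 2·3 + 4·18 = 78°C ✓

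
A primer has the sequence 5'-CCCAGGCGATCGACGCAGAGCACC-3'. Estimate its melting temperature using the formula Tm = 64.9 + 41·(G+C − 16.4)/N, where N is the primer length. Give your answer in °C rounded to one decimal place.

65.9°C

Base counts: A=6, T=1, G=7, C=10; G+C = 17, N = 24.
Tm = 64.9 + 41·(17 − 16.4)/24 = 64.9 + 24.60/24 = 65.9°C.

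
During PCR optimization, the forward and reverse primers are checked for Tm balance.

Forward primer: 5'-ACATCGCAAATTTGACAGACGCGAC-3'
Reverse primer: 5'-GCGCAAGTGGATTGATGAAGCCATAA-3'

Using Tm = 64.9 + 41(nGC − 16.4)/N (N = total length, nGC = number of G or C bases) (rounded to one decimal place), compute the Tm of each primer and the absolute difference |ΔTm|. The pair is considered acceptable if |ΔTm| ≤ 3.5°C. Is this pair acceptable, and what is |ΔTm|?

Forward: G+C = 12, N = 25 → Tm = 64.9 + 41·(12 − 16.4)/25 = 57.7°C.
Reverse: G+C = 12, N = 26 → Tm = 64.9 + 41·(12 − 16.4)/26 = 58.0°C.
|ΔTm| = |57.7 − 58.0| = 0.3°C, ≤ 3.5°C.

|ΔTm| = 0.3°C; the pair is acceptable.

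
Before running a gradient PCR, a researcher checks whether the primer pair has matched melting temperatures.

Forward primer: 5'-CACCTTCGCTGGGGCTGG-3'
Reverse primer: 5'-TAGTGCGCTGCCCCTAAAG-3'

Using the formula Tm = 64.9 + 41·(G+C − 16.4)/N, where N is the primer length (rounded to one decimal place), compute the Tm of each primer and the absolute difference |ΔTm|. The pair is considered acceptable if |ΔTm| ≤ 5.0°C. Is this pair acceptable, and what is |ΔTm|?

|ΔTm| = 4.0°C; the pair is acceptable.

Forward: G+C = 13, N = 18 → Tm = 64.9 + 41·(13 − 16.4)/18 = 57.2°C.
Reverse: G+C = 11, N = 19 → Tm = 64.9 + 41·(11 − 16.4)/19 = 53.2°C.
|ΔTm| = |57.2 − 53.2| = 4.0°C, ≤ 5.0°C.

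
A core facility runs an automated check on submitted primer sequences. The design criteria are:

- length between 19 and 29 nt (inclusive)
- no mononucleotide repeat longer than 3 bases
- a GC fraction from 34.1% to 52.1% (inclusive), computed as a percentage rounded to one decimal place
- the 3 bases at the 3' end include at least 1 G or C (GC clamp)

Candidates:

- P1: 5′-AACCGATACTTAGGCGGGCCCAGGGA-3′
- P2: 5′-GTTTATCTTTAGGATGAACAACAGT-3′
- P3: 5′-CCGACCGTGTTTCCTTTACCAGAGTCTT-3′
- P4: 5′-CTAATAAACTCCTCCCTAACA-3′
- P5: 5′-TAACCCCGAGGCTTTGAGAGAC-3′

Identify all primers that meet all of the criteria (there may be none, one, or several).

P1 (26 nt, A=7 T=3 G=9 C=7): length 26 ✓; longest run = 3 ✓; GC 16/26 = 61.5%, outside 34.1–52.1% ✗; 3' end GGA has 2 G/C ✓ — fails.
P2 (25 nt, A=8 T=9 G=5 C=3): length 25 ✓; longest run = 3 ✓; GC 8/25 = 32.0%, outside 34.1–52.1% ✗; 3' end AGT has 1 G/C ✓ — fails.
P3 (28 nt, A=4 T=10 G=5 C=9): length 28 ✓; longest run = 3 ✓; GC 14/28 = 50.0% ✓; 3' end CTT has 1 G/C ✓ — passes.
P4 (21 nt, A=8 T=5 G=0 C=8): length 21 ✓; longest run = 3 ✓; GC 8/21 = 38.1% ✓; 3' end ACA has 1 G/C ✓ — passes.
P5 (22 nt, A=6 T=4 G=6 C=6): length 22 ✓; longest run = 4, exceeds 3 ✗; GC 12/22 = 54.5%, outside 34.1–52.1% ✗; 3' end GAC has 2 G/C ✓ — fails.

P3 and P4.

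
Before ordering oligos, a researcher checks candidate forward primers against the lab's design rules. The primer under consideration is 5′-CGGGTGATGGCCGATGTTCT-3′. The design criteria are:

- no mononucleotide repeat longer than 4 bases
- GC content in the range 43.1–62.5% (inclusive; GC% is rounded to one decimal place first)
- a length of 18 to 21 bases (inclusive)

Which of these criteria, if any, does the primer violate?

Base counts: A=2, T=6, G=8, C=4 (length 20).
homopolymer run: longest run = 3 ✓
GC content: GC 12/20 = 60.0% ✓
length: length 20 ✓

Meets all criteria.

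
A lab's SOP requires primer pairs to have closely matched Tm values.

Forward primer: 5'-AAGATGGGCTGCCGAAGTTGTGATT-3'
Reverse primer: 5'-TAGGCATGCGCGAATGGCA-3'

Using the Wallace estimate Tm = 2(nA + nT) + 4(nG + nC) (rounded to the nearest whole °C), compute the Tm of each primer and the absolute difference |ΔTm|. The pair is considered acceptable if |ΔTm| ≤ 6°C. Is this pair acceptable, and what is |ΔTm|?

|ΔTm| = 14°C; the pair is not acceptable.

Forward: A=6 T=7 G=9 C=3 → Tm = 2·13 + 4·12 = 74°C.
Reverse: A=5 T=3 G=7 C=4 → Tm = 2·8 + 4·11 = 60°C.
|ΔTm| = |74 − 60| = 14°C, > 6°C.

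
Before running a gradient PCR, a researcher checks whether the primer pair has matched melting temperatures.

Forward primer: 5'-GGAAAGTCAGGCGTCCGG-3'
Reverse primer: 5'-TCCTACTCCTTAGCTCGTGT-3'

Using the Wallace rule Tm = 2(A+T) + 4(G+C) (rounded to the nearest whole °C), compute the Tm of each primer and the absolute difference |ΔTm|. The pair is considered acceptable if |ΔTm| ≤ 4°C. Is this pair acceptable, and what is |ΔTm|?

Forward: A=4 T=2 G=8 C=4 → Tm = 2·6 + 4·12 = 60°C.
Reverse: A=2 T=8 G=3 C=7 → Tm = 2·10 + 4·10 = 60°C.
|ΔTm| = |60 − 60| = 0°C, ≤ 4°C.

|ΔTm| = 0°C; the pair is acceptable.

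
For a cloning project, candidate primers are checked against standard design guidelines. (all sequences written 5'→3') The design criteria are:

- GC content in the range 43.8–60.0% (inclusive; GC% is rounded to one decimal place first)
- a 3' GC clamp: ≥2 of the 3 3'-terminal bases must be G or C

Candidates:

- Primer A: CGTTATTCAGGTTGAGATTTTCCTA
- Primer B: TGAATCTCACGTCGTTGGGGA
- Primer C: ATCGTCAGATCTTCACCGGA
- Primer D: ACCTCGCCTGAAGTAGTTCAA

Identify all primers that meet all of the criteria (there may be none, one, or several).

Primer A (25 nt, A=5 T=11 G=5 C=4): GC 9/25 = 36.0%, outside 43.8–60.0% ✗; 3' end CTA has 1 G/C, need ≥2 ✗ — fails.
Primer B (21 nt, A=4 T=6 G=7 C=4): GC 11/21 = 52.4% ✓; 3' end GGA has 2 G/C ✓ — passes.
Primer C (20 nt, A=5 T=5 G=4 C=6): GC 10/20 = 50.0% ✓; 3' end GGA has 2 G/C ✓ — passes.
Primer D (21 nt, A=6 T=5 G=4 C=6): GC 10/21 = 47.6% ✓; 3' end CAA has 1 G/C, need ≥2 ✗ — fails.

Primer B and Primer C.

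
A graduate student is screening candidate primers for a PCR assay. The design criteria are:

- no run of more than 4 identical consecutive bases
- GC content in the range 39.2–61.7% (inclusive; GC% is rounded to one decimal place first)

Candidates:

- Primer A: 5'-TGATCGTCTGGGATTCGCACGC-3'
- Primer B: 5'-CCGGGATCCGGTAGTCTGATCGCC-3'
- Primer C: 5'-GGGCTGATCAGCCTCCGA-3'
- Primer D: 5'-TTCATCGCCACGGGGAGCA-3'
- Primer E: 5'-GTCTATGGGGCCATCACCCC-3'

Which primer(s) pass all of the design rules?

Primer A (22 nt, A=3 T=6 G=7 C=6): longest run = 3 ✓; GC 13/22 = 59.1% ✓ — passes.
Primer B (24 nt, A=3 T=5 G=8 C=8): longest run = 3 ✓; GC 16/24 = 66.7%, outside 39.2–61.7% ✗ — fails.
Primer C (18 nt, A=3 T=3 G=6 C=6): longest run = 3 ✓; GC 12/18 = 66.7%, outside 39.2–61.7% ✗ — fails.
Primer D (19 nt, A=4 T=3 G=6 C=6): longest run = 4 ✓; GC 12/19 = 63.2%, outside 39.2–61.7% ✗ — fails.
Primer E (20 nt, A=3 T=4 G=5 C=8): longest run = 4 ✓; GC 13/20 = 65.0%, outside 39.2–61.7% ✗ — fails.

Primer A only.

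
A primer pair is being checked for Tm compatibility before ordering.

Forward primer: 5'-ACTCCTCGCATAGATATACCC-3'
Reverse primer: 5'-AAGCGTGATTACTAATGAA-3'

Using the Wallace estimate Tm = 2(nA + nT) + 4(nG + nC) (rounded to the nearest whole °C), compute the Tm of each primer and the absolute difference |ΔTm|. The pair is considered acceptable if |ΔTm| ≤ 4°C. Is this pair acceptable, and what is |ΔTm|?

Forward: A=6 T=5 G=2 C=8 → Tm = 2·11 + 4·10 = 62°C.
Reverse: A=8 T=5 G=4 C=2 → Tm = 2·13 + 4·6 = 50°C.
|ΔTm| = |62 − 50| = 12°C, > 4°C.

|ΔTm| = 12°C; the pair is not acceptable.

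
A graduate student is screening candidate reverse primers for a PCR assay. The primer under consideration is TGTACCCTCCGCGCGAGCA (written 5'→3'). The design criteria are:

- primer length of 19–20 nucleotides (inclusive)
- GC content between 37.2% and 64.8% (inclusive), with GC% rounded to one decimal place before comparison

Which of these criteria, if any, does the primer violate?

Base counts: A=3, T=3, G=5, C=8 (length 19).
length: length 19 ✓
GC content: GC 13/19 = 68.4%, outside 37.2–64.8% ✗

Fails: GC content.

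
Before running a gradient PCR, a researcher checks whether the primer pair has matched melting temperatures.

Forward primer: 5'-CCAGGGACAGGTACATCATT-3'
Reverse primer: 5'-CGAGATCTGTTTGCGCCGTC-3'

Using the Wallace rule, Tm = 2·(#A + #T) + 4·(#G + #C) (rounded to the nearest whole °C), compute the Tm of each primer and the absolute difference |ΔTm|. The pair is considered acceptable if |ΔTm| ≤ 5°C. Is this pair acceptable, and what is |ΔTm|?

Forward: A=6 T=4 G=5 C=5 → Tm = 2·10 + 4·10 = 60°C.
Reverse: A=2 T=6 G=6 C=6 → Tm = 2·8 + 4·12 = 64°C.
|ΔTm| = |60 − 64| = 4°C, ≤ 5°C.

|ΔTm| = 4°C; the pair is acceptable.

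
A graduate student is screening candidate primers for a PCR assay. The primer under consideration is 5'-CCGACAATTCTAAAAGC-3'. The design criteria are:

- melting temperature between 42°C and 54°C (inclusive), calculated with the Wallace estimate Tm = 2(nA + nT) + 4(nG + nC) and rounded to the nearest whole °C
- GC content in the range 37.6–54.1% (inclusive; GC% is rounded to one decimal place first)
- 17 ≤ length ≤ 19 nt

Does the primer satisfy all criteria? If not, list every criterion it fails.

Base counts: A=7, T=3, G=2, C=5 (length 17).
Tm: Tm = 2·10 + 4·7 = 48°C ✓
GC content: GC 7/17 = 41.2% ✓
length: length 17 ✓

Meets all criteria.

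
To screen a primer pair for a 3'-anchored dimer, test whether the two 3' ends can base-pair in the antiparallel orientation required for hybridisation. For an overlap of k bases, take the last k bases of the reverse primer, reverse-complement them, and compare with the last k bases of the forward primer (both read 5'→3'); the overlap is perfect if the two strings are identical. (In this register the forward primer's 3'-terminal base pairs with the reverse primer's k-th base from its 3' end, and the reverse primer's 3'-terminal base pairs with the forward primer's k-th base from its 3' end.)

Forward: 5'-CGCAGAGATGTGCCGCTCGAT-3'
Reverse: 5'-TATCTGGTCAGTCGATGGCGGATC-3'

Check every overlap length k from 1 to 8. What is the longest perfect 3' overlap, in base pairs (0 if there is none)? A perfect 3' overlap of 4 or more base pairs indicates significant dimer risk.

Longest perfect overlap: 3 complementary base pairs; below the dimer-risk threshold (threshold 4).

Last 8 bases (5'→3') — forward …CGCTCGAT, reverse …GGCGGATC.
Reverse complement of the reverse primer's last 8 bases: GATCCGCC; its first k bases are the reverse complement of the reverse primer's last k bases, so a perfect k-base overlap needs the forward primer's last k bases to equal them.
Comparing (forward last k vs required): k=1: T vs G ✗; k=2: AT vs GA ✗; k=3: GAT vs GAT ✓; k=4: CGAT vs GATC ✗; k=5: TCGAT vs GATCC ✗; k=6: CTCGAT vs GATCCG ✗; k=7: GCTCGAT vs GATCCGC ✗; k=8: CGCTCGAT vs GATCCGCC ✗.
Only k = 3 is perfect, so the longest perfect 3' overlap is 3.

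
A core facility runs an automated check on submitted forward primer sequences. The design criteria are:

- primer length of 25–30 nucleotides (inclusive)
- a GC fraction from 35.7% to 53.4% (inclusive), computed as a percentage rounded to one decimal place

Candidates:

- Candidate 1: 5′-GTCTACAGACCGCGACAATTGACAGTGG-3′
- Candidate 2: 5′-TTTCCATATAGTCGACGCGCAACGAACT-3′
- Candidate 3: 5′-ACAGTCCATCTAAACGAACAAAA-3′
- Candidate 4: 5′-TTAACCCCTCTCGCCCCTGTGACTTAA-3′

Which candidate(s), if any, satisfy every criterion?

Candidate 2 and Candidate 4.

Candidate 1 (28 nt, A=8 T=5 G=8 C=7): length 28 ✓; GC 15/28 = 53.6%, outside 35.7–53.4% ✗ — fails.
Candidate 2 (28 nt, A=8 T=7 G=5 C=8): length 28 ✓; GC 13/28 = 46.4% ✓ — passes.
Candidate 3 (23 nt, A=12 T=3 G=2 C=6): length 23, outside 25–30 ✗; GC 8/23 = 34.8%, outside 35.7–53.4% ✗ — fails.
Candidate 4 (27 nt, A=5 T=8 G=3 C=11): length 27 ✓; GC 14/27 = 51.9% ✓ — passes.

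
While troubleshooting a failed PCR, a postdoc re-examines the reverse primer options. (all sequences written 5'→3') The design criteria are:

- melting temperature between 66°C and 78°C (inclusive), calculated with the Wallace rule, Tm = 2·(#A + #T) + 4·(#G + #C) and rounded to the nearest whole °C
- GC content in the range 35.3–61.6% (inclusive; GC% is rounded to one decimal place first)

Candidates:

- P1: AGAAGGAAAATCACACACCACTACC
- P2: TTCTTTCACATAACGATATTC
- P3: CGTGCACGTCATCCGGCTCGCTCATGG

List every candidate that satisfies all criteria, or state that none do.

P1 (25 nt, A=12 T=2 G=3 C=8): Tm = 2·14 + 4·11 = 72°C ✓; GC 11/25 = 44.0% ✓ — passes.
P2 (21 nt, A=6 T=9 G=1 C=5): Tm = 2·15 + 4·6 = 54°C, outside 66–78°C ✗; GC 6/21 = 28.6%, outside 35.3–61.6% ✗ — fails.
P3 (27 nt, A=3 T=6 G=8 C=10): Tm = 2·9 + 4·18 = 90°C, outside 66–78°C ✗; GC 18/27 = 66.7%, outside 35.3–61.6% ✗ — fails.

P1 only.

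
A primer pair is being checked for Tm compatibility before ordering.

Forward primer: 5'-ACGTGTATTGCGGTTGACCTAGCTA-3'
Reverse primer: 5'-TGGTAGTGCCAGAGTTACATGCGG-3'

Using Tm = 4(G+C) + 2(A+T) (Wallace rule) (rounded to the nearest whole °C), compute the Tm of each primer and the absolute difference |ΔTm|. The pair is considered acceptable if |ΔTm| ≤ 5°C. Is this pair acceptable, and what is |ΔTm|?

Forward: A=5 T=8 G=7 C=5 → Tm = 2·13 + 4·12 = 74°C.
Reverse: A=5 T=6 G=9 C=4 → Tm = 2·11 + 4·13 = 74°C.
|ΔTm| = |74 − 74| = 0°C, ≤ 5°C.

|ΔTm| = 0°C; the pair is acceptable.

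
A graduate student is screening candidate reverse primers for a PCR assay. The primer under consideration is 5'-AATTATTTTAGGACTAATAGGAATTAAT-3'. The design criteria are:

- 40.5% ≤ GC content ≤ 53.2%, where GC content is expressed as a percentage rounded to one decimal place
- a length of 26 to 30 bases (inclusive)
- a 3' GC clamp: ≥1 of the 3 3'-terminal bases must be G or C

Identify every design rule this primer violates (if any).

Fails: GC content, GC clamp.

Base counts: A=12, T=11, G=4, C=1 (length 28).
GC content: GC 5/28 = 17.9%, outside 40.5–53.2% ✗
length: length 28 ✓
GC clamp: 3' end AAT has 0 G/C, need ≥1 ✗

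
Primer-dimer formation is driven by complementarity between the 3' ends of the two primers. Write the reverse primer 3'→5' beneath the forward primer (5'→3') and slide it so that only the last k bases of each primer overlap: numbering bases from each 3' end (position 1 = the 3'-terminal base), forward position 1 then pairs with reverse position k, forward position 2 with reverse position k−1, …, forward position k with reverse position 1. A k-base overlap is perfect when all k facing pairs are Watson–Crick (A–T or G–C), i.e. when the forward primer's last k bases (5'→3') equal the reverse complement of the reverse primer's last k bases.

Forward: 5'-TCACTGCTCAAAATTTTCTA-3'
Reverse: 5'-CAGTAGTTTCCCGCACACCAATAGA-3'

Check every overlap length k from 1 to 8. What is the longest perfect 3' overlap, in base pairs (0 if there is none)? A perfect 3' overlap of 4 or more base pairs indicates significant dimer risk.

Last 8 bases (5'→3') — forward …ATTTTCTA, reverse …CCAATAGA.
Reverse complement of the reverse primer's last 8 bases: TCTATTGG; its first k bases are the reverse complement of the reverse primer's last k bases, so a perfect k-base overlap needs the forward primer's last k bases to equal them.
Comparing (forward last k vs required): k=1: A vs T ✗; k=2: TA vs TC ✗; k=3: CTA vs TCT ✗; k=4: TCTA vs TCTA ✓; k=5: TTCTA vs TCTAT ✗; k=6: TTTCTA vs TCTATT ✗; k=7: TTTTCTA vs TCTATTG ✗; k=8: ATTTTCTA vs TCTATTGG ✗.
Only k = 4 is perfect, so the longest perfect 3' overlap is 4.

Longest perfect overlap: 4 complementary base pairs; significant dimer risk (threshold 4).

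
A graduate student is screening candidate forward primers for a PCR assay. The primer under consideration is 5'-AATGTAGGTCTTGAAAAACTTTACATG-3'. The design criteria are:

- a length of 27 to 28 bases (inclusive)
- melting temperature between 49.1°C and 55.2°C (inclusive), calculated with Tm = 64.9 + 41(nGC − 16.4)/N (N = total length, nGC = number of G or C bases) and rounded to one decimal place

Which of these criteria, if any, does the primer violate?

Meets all criteria.

Base counts: A=10, T=9, G=5, C=3 (length 27).
length: length 27 ✓
Tm: Tm = 64.9 + 41·(8 − 16.4)/27 = 52.1°C ✓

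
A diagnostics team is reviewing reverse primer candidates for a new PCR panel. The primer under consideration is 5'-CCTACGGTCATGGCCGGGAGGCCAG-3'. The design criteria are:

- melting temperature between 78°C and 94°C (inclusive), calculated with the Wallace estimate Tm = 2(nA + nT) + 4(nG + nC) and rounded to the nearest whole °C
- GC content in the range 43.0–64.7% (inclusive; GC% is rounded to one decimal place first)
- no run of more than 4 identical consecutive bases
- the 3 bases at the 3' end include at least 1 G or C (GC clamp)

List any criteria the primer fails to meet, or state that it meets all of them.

Fails: GC content.

Base counts: A=4, T=3, G=10, C=8 (length 25).
Tm: Tm = 2·7 + 4·18 = 86°C ✓
GC content: GC 18/25 = 72.0%, outside 43.0–64.7% ✗
homopolymer run: longest run = 3 ✓
GC clamp: 3' end CAG has 2 G/C ✓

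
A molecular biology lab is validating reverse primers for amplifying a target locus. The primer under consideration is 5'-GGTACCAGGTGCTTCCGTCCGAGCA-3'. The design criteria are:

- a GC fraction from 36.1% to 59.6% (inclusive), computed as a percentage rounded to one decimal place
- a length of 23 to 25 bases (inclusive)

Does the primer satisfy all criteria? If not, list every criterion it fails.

Fails: GC content.

Base counts: A=4, T=5, G=8, C=8 (length 25).
GC content: GC 16/25 = 64.0%, outside 36.1–59.6% ✗
length: length 25 ✓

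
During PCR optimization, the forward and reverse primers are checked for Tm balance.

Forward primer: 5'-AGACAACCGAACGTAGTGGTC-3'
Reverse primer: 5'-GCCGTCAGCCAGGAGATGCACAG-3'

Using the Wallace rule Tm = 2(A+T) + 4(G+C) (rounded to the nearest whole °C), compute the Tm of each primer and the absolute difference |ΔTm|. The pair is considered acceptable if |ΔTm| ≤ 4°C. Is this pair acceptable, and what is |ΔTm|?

|ΔTm| = 12°C; the pair is not acceptable.

Forward: A=7 T=3 G=6 C=5 → Tm = 2·10 + 4·11 = 64°C.
Reverse: A=6 T=2 G=8 C=7 → Tm = 2·8 + 4·15 = 76°C.
|ΔTm| = |64 − 76| = 12°C, > 4°C.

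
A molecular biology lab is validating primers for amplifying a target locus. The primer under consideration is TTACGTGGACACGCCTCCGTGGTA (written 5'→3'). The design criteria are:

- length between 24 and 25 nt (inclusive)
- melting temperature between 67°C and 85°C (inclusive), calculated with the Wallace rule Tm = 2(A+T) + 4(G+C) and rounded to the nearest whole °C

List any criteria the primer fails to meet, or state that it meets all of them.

Base counts: A=4, T=6, G=7, C=7 (length 24).
length: length 24 ✓
Tm: Tm = 2·10 + 4·14 = 76°C ✓

Meets all criteria.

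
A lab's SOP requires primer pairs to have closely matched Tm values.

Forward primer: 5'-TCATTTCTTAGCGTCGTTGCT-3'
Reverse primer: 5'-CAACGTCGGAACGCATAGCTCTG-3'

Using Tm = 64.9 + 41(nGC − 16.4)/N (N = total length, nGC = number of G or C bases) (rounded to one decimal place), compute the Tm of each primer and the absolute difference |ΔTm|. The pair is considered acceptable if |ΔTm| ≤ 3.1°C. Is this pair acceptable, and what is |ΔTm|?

|ΔTm| = 8.3°C; the pair is not acceptable.

Forward: G+C = 9, N = 21 → Tm = 64.9 + 41·(9 − 16.4)/21 = 50.5°C.
Reverse: G+C = 13, N = 23 → Tm = 64.9 + 41·(13 − 16.4)/23 = 58.8°C.
|ΔTm| = |50.5 − 58.8| = 8.3°C, > 3.1°C.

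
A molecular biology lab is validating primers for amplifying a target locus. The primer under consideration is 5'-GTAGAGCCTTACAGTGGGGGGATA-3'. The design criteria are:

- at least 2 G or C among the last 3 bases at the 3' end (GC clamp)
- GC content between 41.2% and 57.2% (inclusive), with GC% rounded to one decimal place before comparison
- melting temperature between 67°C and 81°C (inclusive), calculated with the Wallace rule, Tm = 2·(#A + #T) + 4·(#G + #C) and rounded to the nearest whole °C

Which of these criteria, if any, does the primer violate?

Fails: GC clamp.

Base counts: A=6, T=5, G=10, C=3 (length 24).
GC clamp: 3' end ATA has 0 G/C, need ≥2 ✗
GC content: GC 13/24 = 54.2% ✓
Tm: Tm = 2·11 + 4·13 = 74°C ✓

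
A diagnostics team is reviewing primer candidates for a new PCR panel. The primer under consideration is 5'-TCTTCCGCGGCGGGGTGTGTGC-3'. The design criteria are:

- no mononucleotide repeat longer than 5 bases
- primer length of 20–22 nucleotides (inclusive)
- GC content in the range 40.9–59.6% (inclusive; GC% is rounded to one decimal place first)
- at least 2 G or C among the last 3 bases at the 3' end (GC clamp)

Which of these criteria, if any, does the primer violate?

Fails: GC content.

Base counts: A=0, T=6, G=10, C=6 (length 22).
homopolymer run: longest run = 4 ✓
length: length 22 ✓
GC content: GC 16/22 = 72.7%, outside 40.9–59.6% ✗
GC clamp: 3' end TGC has 2 G/C ✓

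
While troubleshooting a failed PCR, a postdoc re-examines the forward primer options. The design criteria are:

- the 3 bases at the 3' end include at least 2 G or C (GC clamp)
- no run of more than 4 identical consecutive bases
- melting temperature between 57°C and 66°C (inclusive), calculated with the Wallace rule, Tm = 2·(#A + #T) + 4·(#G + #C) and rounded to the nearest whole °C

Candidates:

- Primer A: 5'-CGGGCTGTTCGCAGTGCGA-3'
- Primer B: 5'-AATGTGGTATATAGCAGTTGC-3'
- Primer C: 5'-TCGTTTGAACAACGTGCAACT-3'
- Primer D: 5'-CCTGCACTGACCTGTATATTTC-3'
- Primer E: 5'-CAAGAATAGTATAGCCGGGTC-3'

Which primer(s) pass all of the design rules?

Primer A (19 nt, A=2 T=4 G=8 C=5): 3' end CGA has 2 G/C ✓; longest run = 3 ✓; Tm = 2·6 + 4·13 = 64°C ✓ — passes.
Primer B (21 nt, A=6 T=7 G=6 C=2): 3' end TGC has 2 G/C ✓; longest run = 2 ✓; Tm = 2·13 + 4·8 = 58°C ✓ — passes.
Primer C (21 nt, A=6 T=6 G=4 C=5): 3' end ACT has 1 G/C, need ≥2 ✗; longest run = 3 ✓; Tm = 2·12 + 4·9 = 60°C ✓ — fails.
Primer D (22 nt, A=4 T=8 G=3 C=7): 3' end TTC has 1 G/C, need ≥2 ✗; longest run = 3 ✓; Tm = 2·12 + 4·10 = 64°C ✓ — fails.
Primer E (21 nt, A=7 T=4 G=6 C=4): 3' end GTC has 2 G/C ✓; longest run = 3 ✓; Tm = 2·11 + 4·10 = 62°C ✓ — passes.

Primer A, Primer B and Primer E.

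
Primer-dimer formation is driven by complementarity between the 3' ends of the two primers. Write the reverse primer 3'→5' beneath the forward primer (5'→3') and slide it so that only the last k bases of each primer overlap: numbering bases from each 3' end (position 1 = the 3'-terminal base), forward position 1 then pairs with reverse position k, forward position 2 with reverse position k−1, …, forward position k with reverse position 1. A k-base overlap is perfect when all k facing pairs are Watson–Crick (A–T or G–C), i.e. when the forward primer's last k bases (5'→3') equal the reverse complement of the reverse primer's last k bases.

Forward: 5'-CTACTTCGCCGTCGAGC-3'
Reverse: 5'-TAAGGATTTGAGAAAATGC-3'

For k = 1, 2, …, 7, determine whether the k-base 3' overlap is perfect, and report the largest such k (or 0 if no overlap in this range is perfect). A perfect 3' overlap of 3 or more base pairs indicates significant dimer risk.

Longest perfect overlap: 2 complementary base pairs; below the dimer-risk threshold (threshold 3).

Last 7 bases (5'→3') — forward …GTCGAGC, reverse …AAAATGC.
Reverse complement of the reverse primer's last 7 bases: GCATTTT; its first k bases are the reverse complement of the reverse primer's last k bases, so a perfect k-base overlap needs the forward primer's last k bases to equal them.
Comparing (forward last k vs required): k=1: C vs G ✗; k=2: GC vs GC ✓; k=3: AGC vs GCA ✗; k=4: GAGC vs GCAT ✗; k=5: CGAGC vs GCATT ✗; k=6: TCGAGC vs GCATTT ✗; k=7: GTCGAGC vs GCATTTT ✗.
Only k = 2 is perfect, so the longest perfect 3' overlap is 2.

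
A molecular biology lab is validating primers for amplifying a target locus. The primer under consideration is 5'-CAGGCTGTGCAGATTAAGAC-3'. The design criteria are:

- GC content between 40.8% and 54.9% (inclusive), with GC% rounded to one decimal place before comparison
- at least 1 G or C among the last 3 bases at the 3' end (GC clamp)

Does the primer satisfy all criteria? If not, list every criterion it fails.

Base counts: A=6, T=4, G=6, C=4 (length 20).
GC content: GC 10/20 = 50.0% ✓
GC clamp: 3' end GAC has 2 G/C ✓

Meets all criteria.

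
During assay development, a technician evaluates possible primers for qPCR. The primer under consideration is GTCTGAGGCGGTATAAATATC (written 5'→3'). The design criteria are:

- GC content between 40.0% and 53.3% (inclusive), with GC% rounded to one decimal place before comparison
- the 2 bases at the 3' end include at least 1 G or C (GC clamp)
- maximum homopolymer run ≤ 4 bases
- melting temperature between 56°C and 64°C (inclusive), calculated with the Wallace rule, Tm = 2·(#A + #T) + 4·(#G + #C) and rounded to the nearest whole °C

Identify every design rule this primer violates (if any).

Meets all criteria.

Base counts: A=6, T=6, G=6, C=3 (length 21).
GC content: GC 9/21 = 42.9% ✓
GC clamp: 3' end TC has 1 G/C ✓
homopolymer run: longest run = 3 ✓
Tm: Tm = 2·12 + 4·9 = 60°C ✓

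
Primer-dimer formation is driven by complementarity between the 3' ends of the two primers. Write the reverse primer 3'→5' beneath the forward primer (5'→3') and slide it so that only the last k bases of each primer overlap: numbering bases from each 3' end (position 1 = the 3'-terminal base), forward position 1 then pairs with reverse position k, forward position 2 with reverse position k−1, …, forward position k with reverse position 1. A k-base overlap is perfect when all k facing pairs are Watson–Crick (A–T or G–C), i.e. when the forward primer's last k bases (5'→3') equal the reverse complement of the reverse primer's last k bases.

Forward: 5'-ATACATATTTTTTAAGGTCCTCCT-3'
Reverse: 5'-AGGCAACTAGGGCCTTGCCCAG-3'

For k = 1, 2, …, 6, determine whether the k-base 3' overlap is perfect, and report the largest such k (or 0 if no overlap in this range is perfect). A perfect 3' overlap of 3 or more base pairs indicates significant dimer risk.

Longest perfect overlap: 2 complementary base pairs; below the dimer-risk threshold (threshold 3).

Last 6 bases (5'→3') — forward …CCTCCT, reverse …GCCCAG.
Reverse complement of the reverse primer's last 6 bases: CTGGGC; its first k bases are the reverse complement of the reverse primer's last k bases, so a perfect k-base overlap needs the forward primer's last k bases to equal them.
Comparing (forward last k vs required): k=1: T vs C ✗; k=2: CT vs CT ✓; k=3: CCT vs CTG ✗; k=4: TCCT vs CTGG ✗; k=5: CTCCT vs CTGGG ✗; k=6: CCTCCT vs CTGGGC ✗.
Only k = 2 is perfect, so the longest perfect 3' overlap is 2.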